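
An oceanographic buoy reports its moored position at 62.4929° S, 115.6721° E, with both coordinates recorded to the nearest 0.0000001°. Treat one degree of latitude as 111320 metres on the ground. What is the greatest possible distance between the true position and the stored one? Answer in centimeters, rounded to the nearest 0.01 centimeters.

0.61 centimeters

Rounding to 7 decimal places leaves each coordinate within ±5e-08° of the true value.
Latitude error → 5e-08 × 111320 = 0.005566 m along the meridian.
East–west component at 62.4929°: 5e-08° × 111320 × cos 62.4929° ≈ 5e-08 × 51414.1 ≈ 0.0025707 m.
Worst case both components are at the extreme and orthogonal: √(0.005566² + 0.0025707²) ≈ 0.00613098 m.
That is 0.00613098 m = 0.6131 cm.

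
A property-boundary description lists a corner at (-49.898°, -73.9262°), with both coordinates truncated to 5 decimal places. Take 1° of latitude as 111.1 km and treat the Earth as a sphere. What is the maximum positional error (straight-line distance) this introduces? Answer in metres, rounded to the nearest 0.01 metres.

1.32 metres

Truncating at 5 decimal places can drop up to a full unit in the last place, so each coordinate may be off by as much as 1e-05°.
North–south component: 1e-05° × 111100 = 1.111 m.
E–W at 49.898°: 1e-05° × 111100 × cos 49.898° = 1e-05 × 111100 × 0.6442 ≈ 0.715651 m.
The two errors are perpendicular, so the maximum displacement is √(1.111² + 0.715651²) ≈ 1.32154 m.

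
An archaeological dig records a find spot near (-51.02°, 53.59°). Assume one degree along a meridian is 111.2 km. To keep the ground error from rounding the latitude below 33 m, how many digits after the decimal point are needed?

One degree of latitude covers 111200 m.
Rounding to N decimal places gives at most 0.5 × 10⁻ᴺ degrees of error, i.e. 0.5 × 10⁻ᴺ × 111200 m.
Setting 55600 × 10⁻ᴺ ≤ 33 gives 10ᴺ ≥ 1685, i.e. N ≥ 3.23.
At 3 places the error can reach 55.6 m, but 4 places keeps it to 5.56 m.

4 decimal places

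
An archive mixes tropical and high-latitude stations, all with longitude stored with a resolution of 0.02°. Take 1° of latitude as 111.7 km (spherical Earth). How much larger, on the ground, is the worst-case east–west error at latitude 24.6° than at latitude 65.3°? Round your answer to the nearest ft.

With a 0.02° grid the true value lies within half a step, ±0.02°/2 = ±0.01°, of the stored one.
Error at 24.6° = 0.01° × 111700 × cos 24.6° ≈ 1117 × 0.9092 = 1015.6 m.
At 65.3°: 0.01° × 111700 × cos 65.3° = 0.01 × 111700 × 0.4179 ≈ 466.76 m.
So the lower-latitude error exceeds the higher by 1015.6 − 466.76 = 548.86 m.
Converting: 548.859 m × 3.2808 ft/m ≈ 1800.7 ft.

1801 ft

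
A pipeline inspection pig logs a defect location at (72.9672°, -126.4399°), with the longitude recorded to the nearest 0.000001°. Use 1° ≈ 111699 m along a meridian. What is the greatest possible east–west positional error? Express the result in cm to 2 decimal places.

Rounding to 6 decimal places leaves the longitude within ±5e-07° of the true value.
One degree of longitude at 72.9672° is 111699 × cos 72.9672° ≈ 111699 × 0.2929 = 32718.8 m.
East–west error: 5e-07° × 32718.8 m/° ≈ 0.0163594 m.
That is 0.0163594 m = 1.6359 cm.

1.64 cm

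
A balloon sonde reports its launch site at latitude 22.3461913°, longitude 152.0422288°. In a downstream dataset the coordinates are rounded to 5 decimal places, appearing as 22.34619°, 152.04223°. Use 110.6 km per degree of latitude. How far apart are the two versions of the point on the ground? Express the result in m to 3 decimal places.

0.189 m

Δlat = 22.3461913 − 22.34619 = +0.0000013°; Δlon = 152.0422288 − 152.04223 = -0.0000012°.
North–south shift: 0.0000013 × 110600 = 0.14378 m.
East–west at this latitude: -0.0000012° × 110600 × cos 22.3462° ≈ -0.0000012 × 102294 = -0.122753 m.
Combined displacement = (0.14378² + 0.122753²)^½ ≈ 0.189053 m.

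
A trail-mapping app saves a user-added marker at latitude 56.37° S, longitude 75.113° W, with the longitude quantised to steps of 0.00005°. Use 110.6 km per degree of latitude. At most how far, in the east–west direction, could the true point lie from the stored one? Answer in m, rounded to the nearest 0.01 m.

With a 0.00005° grid the true value lies within half a step, ±0.00005°/2 = ±2.5e-05°, of the stored one.
Parallels shrink by cos φ, so at 56.37° a degree of longitude is 110600 × 0.5538 ≈ 61253.3 m.
East–west error: 2.5e-05° × 61253.3 m/° ≈ 1.53133 m.

1.53 m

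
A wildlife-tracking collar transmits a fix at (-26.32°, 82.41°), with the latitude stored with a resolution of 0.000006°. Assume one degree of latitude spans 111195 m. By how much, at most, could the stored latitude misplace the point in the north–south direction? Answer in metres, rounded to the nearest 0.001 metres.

With a 0.000006° grid the true value lies within half a step, ±0.000006°/2 = ±3e-06°, of the stored one.
Along the meridian that is 3e-06° × 111195 m/° = 0.333585 m.

0.334 metres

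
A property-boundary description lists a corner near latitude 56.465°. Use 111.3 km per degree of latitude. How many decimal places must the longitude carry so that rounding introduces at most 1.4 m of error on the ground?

At 56.465° one degree of longitude covers 111300 × cos 56.465° ≈ 111300 × 0.5524 ≈ 61487.3 m.
With N decimal places the half-ulp bound is 0.5·10⁻ᴺ°, or 0.5·10⁻ᴺ × 61487.3 m on the ground.
Setting 30743.6 × 10⁻ᴺ ≤ 1.4 gives 10ᴺ ≥ 2.196e+04, i.e. N ≥ 4.34.
N = 4 would give 3.07 m (too coarse); N = 5 gives 0.307 m ≤ 1.4 m.

5 decimal places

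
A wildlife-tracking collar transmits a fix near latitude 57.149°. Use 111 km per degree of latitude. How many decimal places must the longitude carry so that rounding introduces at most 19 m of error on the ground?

4

At 57.149° one degree of longitude covers 111000 × cos 57.149° ≈ 111000 × 0.5425 ≈ 60212.6 m.
N decimal places → at most half a unit in the last place, 0.5 × 10⁻ᴺ° = 60212.6/2 × 10⁻ᴺ m.
Setting 30106.3 × 10⁻ᴺ ≤ 19 gives 10ᴺ ≥ 1585, i.e. N ≥ 3.20.
So 4 decimal places suffice (3.01 m); 3 would allow up to 30.1 m.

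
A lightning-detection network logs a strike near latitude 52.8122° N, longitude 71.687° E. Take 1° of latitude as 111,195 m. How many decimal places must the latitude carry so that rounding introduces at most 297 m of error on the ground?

3

One degree of latitude covers 111195 m.
N decimal places → at most half a unit in the last place, 0.5 × 10⁻ᴺ° = 111195/2 × 10⁻ᴺ m.
Setting 55597.5 × 10⁻ᴺ ≤ 297 gives 10ᴺ ≥ 187.2, i.e. N ≥ 2.27.
N = 2 would give 556 m (too coarse); N = 3 gives 55.6 m ≤ 297 m.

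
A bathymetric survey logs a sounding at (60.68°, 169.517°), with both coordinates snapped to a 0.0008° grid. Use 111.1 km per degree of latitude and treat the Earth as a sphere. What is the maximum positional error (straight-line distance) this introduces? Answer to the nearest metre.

With a 0.0008° grid the true value lies within half a step, ±0.0008°/2 = ±0.0004°, of the stored one.
North–south component: 0.0004° × 111100 = 44.44 m.
E–W at 60.68°: 0.0004° × 111100 × cos 60.68° = 0.0004 × 111100 × 0.4897 ≈ 21.7617 m.
Combining orthogonally: (44.44² + 21.7617²)^½ ≈ 49.4822 m.

49 metres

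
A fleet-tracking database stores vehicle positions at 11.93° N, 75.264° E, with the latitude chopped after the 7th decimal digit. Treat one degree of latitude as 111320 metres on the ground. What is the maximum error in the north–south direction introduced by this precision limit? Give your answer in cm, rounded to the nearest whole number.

Truncating at 7 decimal places can drop up to a full unit in the last place, so the latitude may be off by as much as 1e-07°.
Along the meridian that is 1e-07° × 111320 m/° = 0.011132 m.
That is 0.011132 m = 1.1132 cm.

1 cm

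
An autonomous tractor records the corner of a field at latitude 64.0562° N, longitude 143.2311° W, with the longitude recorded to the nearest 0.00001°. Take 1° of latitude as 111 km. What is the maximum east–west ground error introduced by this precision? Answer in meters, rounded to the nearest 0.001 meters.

0.243 meters

Rounding to 5 decimal places leaves the longitude within ±5e-06° of the true value.
One degree of longitude at 64.0562° is 111000 × cos 64.0562° ≈ 111000 × 0.4375 = 48561.3 m.
So at most 5e-06° × 48561.3 ≈ 0.242807 m east–west.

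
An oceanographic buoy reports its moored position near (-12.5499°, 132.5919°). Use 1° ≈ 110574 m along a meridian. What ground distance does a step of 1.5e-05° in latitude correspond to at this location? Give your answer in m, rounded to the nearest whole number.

2 m

1.5e-05° × 110574 m/° = 1.65861 m.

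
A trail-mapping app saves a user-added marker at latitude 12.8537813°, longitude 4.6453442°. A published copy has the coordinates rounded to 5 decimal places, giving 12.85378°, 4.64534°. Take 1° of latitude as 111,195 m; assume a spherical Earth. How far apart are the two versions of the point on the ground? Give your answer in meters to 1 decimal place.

0.5 meters

Δlat = 12.8537813 − 12.85378 = +0.0000013°; Δlon = 4.6453442 − 4.64534 = +0.0000042°.
North–south shift: 0.0000013 × 111195 = 0.144553 m.
East–west at this latitude: 0.0000042° × 111195 × cos 12.8538° ≈ 0.0000042 × 108409 = 0.455316 m.
Distance: √(0.144553² + 0.455316²) ≈ 0.477712 m.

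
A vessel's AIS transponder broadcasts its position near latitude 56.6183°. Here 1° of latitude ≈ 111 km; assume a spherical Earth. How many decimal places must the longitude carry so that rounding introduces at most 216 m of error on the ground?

3 decimal places

At 56.6183° one degree of longitude covers 111000 × cos 56.6183° ≈ 111000 × 0.5502 ≈ 61073.8 m.
Rounding to N decimal places gives at most 0.5 × 10⁻ᴺ degrees of error, i.e. 0.5 × 10⁻ᴺ × 61073.8 m.
Setting 30536.9 × 10⁻ᴺ ≤ 216 gives 10ᴺ ≥ 141.4, i.e. N ≥ 2.15.
At 2 places the error can reach 305 m, but 3 places keeps it to 30.5 m.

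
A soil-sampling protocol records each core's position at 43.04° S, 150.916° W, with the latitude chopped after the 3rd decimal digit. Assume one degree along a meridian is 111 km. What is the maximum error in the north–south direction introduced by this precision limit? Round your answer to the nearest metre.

111 metres

Truncating at 3 decimal places can drop up to a full unit in the last place, so the latitude may be off by as much as 0.001°.
So the N–S error is at most 0.001 × 111000 = 111 m.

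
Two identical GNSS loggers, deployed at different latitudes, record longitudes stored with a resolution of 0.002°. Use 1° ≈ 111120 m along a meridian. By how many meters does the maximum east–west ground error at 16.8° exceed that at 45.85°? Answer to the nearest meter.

29 meters

With a 0.002° grid the true value lies within half a step, ±0.002°/2 = ±0.001°, of the stored one.
Error at 16.8° = 0.001° × 111120 × cos 16.8° ≈ 111.12 × 0.9573 = 106.38 m.
At 45.85°: 0.001° × 111120 × cos 45.85° = 0.001 × 111120 × 0.6965 ≈ 77.399 m.
So the lower-latitude error exceeds the higher by 106.38 − 77.399 = 28.978 m.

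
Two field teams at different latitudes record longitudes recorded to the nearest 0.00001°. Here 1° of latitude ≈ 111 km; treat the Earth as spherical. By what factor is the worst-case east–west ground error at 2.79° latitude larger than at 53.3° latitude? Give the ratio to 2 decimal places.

1.67

Rounding to 5 decimal places leaves the longitude within ±5e-06° of the true value.
Error at 2.79° = 5e-06° × 111000 × cos 2.79° ≈ 0.555 × 0.9988 = 0.55434 m.
At 53.3°: 5e-06° × 111000 × cos 53.3° = 5e-06 × 111000 × 0.5976 ≈ 0.33168 m.
Ratio: 0.55434 / 0.33168 = cos 2.79° / cos 53.3° ≈ 1.6713.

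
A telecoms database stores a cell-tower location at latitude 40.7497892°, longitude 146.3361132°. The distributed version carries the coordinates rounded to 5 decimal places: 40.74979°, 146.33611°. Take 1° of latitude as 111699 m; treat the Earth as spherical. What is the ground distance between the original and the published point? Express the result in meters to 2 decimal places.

The latitude changed by -0.0000008° and the longitude by +0.0000032°.
N–S: -0.0000008° × 111699 m/° = -0.0893592 m.
E–W at 40.7498°: 0.0000032° × 111699 × cos 40.7498° = 0.0000032 × 111699 × 0.7576 ≈ 0.270782 m.
Hypotenuse of the two orthogonal shifts: √(0.0893592² + 0.270782²) = 0.285146 m.

0.29 meters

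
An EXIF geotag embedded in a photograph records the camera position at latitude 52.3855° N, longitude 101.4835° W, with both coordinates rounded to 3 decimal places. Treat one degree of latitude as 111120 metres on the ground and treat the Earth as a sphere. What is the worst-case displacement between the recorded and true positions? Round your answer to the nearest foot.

Rounding to 3 decimal places leaves each coordinate within ±0.0005° of the true value.
N–S: 0.0005° × 111120 m/° = 55.56 m.
East–west component at 52.3855°: 0.0005° × 111120 × cos 52.3855° ≈ 0.0005 × 67821.6 ≈ 33.9108 m.
Worst case both components are at the extreme and orthogonal: √(55.56² + 33.9108²) ≈ 65.0911 m.
In feet: 65.0911 m ÷ 0.3048 ≈ 213.55 ft.

214 feet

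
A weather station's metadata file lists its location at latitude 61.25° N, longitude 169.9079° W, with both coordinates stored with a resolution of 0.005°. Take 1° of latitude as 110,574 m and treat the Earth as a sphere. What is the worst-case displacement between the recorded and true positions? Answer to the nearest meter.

With a 0.005° grid the true value lies within half a step, ±0.005°/2 = ±0.0025°, of the stored one.
Latitude error → 0.0025 × 110574 = 276.435 m along the meridian.
E–W at 61.25°: 0.0025° × 110574 × cos 61.25° = 0.0025 × 110574 × 0.4810 ≈ 132.962 m.
Combining orthogonally: (276.435² + 132.962²)^½ ≈ 306.749 m.

307 meters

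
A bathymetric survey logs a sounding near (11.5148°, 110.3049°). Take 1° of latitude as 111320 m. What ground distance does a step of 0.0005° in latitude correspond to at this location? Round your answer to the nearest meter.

56 meters

0.0005° × 111320 m/° = 55.66 m.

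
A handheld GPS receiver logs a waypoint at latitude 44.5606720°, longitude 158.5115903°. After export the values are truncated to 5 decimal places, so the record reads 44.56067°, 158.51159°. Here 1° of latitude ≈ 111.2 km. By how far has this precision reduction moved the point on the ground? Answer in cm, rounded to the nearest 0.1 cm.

22.4 cm

Δlat = 44.5606720 − 44.56067 = +0.0000020°; Δlon = 158.5115903 − 158.51159 = +0.0000003°.
North–south shift: 0.0000020 × 111200 = 0.2224 m.
E–W at 44.5607°: 0.0000003° × 111200 × cos 44.5607° = 0.0000003 × 111200 × 0.7125 ≈ 0.0237693 m.
Hypotenuse of the two orthogonal shifts: √(0.2224² + 0.0237693²) = 0.223667 m.
That is 0.223667 m = 22.367 cm.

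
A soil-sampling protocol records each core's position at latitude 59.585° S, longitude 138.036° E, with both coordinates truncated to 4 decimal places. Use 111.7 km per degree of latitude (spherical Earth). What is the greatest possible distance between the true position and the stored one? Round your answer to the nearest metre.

Truncating at 4 decimal places can drop up to a full unit in the last place, so each coordinate may be off by as much as 0.0001°.
N–S: 0.0001° × 111700 m/° = 11.17 m.
Longitude error → 0.0001 × 111700 × cos 59.585° = 0.0001 × 111700 × 0.5063 ≈ 5.65492 m.
Combining orthogonally: (11.17² + 5.65492²)^½ ≈ 12.5199 m.

13 metres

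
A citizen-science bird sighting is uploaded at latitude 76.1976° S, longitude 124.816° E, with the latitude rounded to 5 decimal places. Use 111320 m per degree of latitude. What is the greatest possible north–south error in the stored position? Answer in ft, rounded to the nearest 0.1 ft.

Rounding to 5 decimal places leaves the latitude within ±5e-06° of the true value.
North–south distance: 5e-06° × 111320 m/° = 0.5566 m.
In feet: 0.5566 m ÷ 0.3048 ≈ 1.8261 ft.

1.8 ft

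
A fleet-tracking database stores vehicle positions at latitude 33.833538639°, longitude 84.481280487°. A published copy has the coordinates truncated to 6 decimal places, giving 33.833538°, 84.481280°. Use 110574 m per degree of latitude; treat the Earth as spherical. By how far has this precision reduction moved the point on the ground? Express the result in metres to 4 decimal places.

Δlat = 33.833538639 − 33.833538 = +0.000000639°; Δlon = 84.481280487 − 84.481280 = +0.000000487°.
North–south shift: 0.000000639 × 110574 = 0.0706568 m.
East–west at this latitude: 0.000000487° × 110574 × cos 33.8335° ≈ 0.000000487 × 91849.3 = 0.0447306 m.
Hypotenuse of the two orthogonal shifts: √(0.0706568² + 0.0447306²) = 0.0836254 m.

0.0836 metres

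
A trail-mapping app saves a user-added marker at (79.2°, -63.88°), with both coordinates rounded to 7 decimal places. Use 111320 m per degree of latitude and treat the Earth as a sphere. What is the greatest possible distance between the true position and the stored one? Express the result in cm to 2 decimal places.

Rounding to 7 decimal places leaves each coordinate within ±5e-08° of the true value.
North–south component: 5e-08° × 111320 = 0.005566 m.
East–west component at 79.2°: 5e-08° × 111320 × cos 79.2° ≈ 5e-08 × 20859.3 ≈ 0.00104296 m.
Worst case both components are at the extreme and orthogonal: √(0.005566² + 0.00104296²) ≈ 0.00566287 m.
That is 0.00566287 m = 0.56629 cm.

0.57 cm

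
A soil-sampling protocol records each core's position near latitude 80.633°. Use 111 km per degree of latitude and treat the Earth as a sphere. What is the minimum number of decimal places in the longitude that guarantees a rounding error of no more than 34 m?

3 decimal places

At 80.633° one degree of longitude covers 111000 × cos 80.633° ≈ 111000 × 0.1628 ≈ 18066.1 m.
Rounding to N decimal places gives at most 0.5 × 10⁻ᴺ degrees of error, i.e. 0.5 × 10⁻ᴺ × 18066.1 m.
Need 0.5 × 18066.1 × 10⁻ᴺ ≤ 34 → 10⁻ᴺ ≤ 3.764e-03, so N ≥ 2.42.
At 2 places the error can reach 90.3 m, but 3 places keeps it to 9.03 m.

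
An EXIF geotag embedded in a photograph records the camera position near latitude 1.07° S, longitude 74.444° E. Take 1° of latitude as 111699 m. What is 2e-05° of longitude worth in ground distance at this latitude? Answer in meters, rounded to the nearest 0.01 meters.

2.23 meters

At 1.07° a degree of longitude is 111699 × cos 1.07° ≈ 111680 m, so 2e-05° corresponds to 2.23359 m.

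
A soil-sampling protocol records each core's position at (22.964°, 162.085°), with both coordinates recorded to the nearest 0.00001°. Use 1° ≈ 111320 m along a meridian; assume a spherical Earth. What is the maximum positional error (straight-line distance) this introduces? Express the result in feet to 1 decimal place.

2.5 feet

Rounding to 5 decimal places leaves each coordinate within ±5e-06° of the true value.
North–south component: 5e-06° × 111320 = 0.5566 m.
Longitude error → 5e-06 × 111320 × cos 22.964° = 5e-06 × 111320 × 0.9208 ≈ 0.51249 m.
The two errors are perpendicular, so the maximum displacement is √(0.5566² + 0.51249²) ≈ 0.756604 m.
In feet: 0.756604 m ÷ 0.3048 ≈ 2.4823 ft.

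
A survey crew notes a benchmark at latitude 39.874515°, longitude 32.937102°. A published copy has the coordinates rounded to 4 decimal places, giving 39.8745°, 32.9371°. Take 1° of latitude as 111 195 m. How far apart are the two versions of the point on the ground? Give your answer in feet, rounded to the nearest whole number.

6 feet

The latitude changed by +0.000015° and the longitude by +0.000002°.
North–south shift: 0.000015 × 111195 = 1.66793 m.
E–W at 39.8745°: 0.000002° × 111195 × cos 39.8745° = 0.000002 × 111195 × 0.7675 ≈ 0.170673 m.
Hypotenuse of the two orthogonal shifts: √(1.66793² + 0.170673²) = 1.67663 m.
In feet: 1.67663 m ÷ 0.3048 ≈ 5.5008 ft.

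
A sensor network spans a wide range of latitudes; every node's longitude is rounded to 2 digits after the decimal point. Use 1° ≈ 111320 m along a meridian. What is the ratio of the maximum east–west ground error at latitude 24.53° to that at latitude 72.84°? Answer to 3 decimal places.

3.083

Rounding to 2 decimal places leaves the longitude within ±0.005° of the true value.
At 24.53°: 0.005° × 111320 × cos 24.53° = 0.005 × 111320 × 0.9097 ≈ 506.36 m.
At 72.84°: 0.005° × 111320 × cos 72.84° = 0.005 × 111320 × 0.2950 ≈ 164.22 m.
The ratio reduces to cos 24.53° / cos 72.84° = 0.9097/0.2950 ≈ 3.0834.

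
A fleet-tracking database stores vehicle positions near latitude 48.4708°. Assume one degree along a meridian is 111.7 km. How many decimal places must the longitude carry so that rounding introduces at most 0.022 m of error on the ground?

At 48.4708° one degree of longitude covers 111700 × cos 48.4708° ≈ 111700 × 0.6630 ≈ 74057.3 m.
N decimal places → at most half a unit in the last place, 0.5 × 10⁻ᴺ° = 74057.3/2 × 10⁻ᴺ m.
Setting 37028.6 × 10⁻ᴺ ≤ 0.022 gives 10ᴺ ≥ 1.683e+06, i.e. N ≥ 6.23.
N = 6 would give 0.037 m (too coarse); N = 7 gives 0.0037 m ≤ 0.022 m.

7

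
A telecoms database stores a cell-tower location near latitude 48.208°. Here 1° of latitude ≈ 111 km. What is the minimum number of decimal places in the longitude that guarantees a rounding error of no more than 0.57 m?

At 48.208° one degree of longitude covers 111000 × cos 48.208° ≈ 111000 × 0.6664 ≈ 73973.5 m.
Rounding to N decimal places gives at most 0.5 × 10⁻ᴺ degrees of error, i.e. 0.5 × 10⁻ᴺ × 73973.5 m.
Setting 36986.8 × 10⁻ᴺ ≤ 0.57 gives 10ᴺ ≥ 6.489e+04, i.e. N ≥ 4.81.
So 5 decimal places suffice (0.37 m); 4 would allow up to 3.7 m.

5 decimal places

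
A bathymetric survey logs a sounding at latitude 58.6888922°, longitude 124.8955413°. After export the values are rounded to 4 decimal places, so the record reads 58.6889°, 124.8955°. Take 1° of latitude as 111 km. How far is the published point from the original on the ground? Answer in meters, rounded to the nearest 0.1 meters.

2.5 meters

The latitude changed by -0.0000078° and the longitude by +0.0000413°.
North–south shift: -0.0000078 × 111000 = -0.8658 m.
East–west at this latitude: 0.0000413° × 111000 × cos 58.6889° ≈ 0.0000413 × 57685 = 2.38239 m.
Distance: √(0.8658² + 2.38239²) ≈ 2.53484 m.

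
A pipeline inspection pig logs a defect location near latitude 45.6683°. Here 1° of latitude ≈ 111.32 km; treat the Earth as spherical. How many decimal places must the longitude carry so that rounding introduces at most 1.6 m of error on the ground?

At 45.6683° one degree of longitude covers 111320 × cos 45.6683° ≈ 111320 × 0.6988 ≈ 77791.7 m.
Rounding to N decimal places gives at most 0.5 × 10⁻ᴺ degrees of error, i.e. 0.5 × 10⁻ᴺ × 77791.7 m.
Setting 38895.8 × 10⁻ᴺ ≤ 1.6 gives 10ᴺ ≥ 2.431e+04, i.e. N ≥ 4.39.
N = 4 would give 3.89 m (too coarse); N = 5 gives 0.389 m ≤ 1.6 m.

5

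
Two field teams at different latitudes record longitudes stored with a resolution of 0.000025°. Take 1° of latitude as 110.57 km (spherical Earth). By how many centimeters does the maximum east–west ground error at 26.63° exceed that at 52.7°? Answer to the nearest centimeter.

40 centimeters

With a 0.000025° grid the true value lies within half a step, ±0.000025°/2 = ±1.25e-05°, of the stored one.
Error at 26.63° = 1.25e-05° × 110570 × cos 26.63° ≈ 1.3821 × 0.8939 = 1.2355 m.
At 52.7°: 1.25e-05° × 110570 × cos 52.7° = 1.25e-05 × 110570 × 0.6060 ≈ 0.83755 m.
So the lower-latitude error exceeds the higher by 1.2355 − 0.83755 = 0.39796 m.
That is 0.397957 m = 39.796 cm.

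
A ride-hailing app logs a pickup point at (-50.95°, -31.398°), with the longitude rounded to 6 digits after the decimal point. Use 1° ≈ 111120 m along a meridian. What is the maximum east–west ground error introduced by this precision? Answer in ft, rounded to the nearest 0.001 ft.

0.115 ft

Rounding to 6 decimal places leaves the longitude within ±5e-07° of the true value.
Parallels shrink by cos φ, so at 50.95° a degree of longitude is 111120 × 0.6300 ≈ 70005.4 m.
Maximum E–W displacement: 5e-07 × 70005.4 = 0.0350027 m.
In feet: 0.0350027 m ÷ 0.3048 ≈ 0.11484 ft.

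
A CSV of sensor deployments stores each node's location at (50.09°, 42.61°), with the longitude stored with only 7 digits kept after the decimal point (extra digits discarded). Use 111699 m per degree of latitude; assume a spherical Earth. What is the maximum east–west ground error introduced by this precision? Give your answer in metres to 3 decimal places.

Truncating at 7 decimal places can drop up to a full unit in the last place, so the longitude may be off by as much as 1e-07°.
Parallels shrink by cos φ, so at 50.09° a degree of longitude is 111699 × 0.6416 ≈ 71664.2 m.
East–west error: 1e-07° × 71664.2 m/° ≈ 0.00716642 m.

0.007 metres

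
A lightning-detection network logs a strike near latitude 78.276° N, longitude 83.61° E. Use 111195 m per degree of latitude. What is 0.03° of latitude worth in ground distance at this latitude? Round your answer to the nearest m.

Along a meridian 0.03° is 0.03 × 111195 = 3335.85 m.

3336 m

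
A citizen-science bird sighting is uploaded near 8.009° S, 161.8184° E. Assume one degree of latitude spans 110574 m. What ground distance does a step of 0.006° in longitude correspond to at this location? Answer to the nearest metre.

657 metres

0.006° of longitude at 8.009° is 0.006 × 110574 × cos 8.009° ≈ 0.006 × 109495 = 656.973 m.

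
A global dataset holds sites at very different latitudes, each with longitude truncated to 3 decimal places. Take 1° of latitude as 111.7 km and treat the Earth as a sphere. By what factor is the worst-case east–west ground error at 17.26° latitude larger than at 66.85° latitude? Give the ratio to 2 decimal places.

Truncating at 3 decimal places can drop up to a full unit in the last place, so the longitude may be off by as much as 0.001°.
Error at 17.26° = 0.001° × 111700 × cos 17.26° ≈ 111.7 × 0.9550 = 106.67 m.
Error at 66.85° = 0.001° × 111700 × cos 66.85° ≈ 111.7 × 0.3931 = 43.914 m.
Ratio: 106.67 / 43.914 = cos 17.26° / cos 66.85° ≈ 2.4291.

2.43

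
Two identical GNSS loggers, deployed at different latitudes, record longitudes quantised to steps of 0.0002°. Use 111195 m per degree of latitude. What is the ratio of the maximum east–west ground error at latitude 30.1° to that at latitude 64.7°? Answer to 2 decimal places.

2.02

With a 0.0002° grid the true value lies within half a step, ±0.0002°/2 = ±0.0001°, of the stored one.
At 30.1°: 0.0001° × 111195 × cos 30.1° = 0.0001 × 111195 × 0.8652 ≈ 9.6201 m.
At 64.7°: 0.0001° × 111195 × cos 64.7° = 0.0001 × 111195 × 0.4274 ≈ 4.752 m.
The ratio reduces to cos 30.1° / cos 64.7° = 0.8652/0.4274 ≈ 2.0244.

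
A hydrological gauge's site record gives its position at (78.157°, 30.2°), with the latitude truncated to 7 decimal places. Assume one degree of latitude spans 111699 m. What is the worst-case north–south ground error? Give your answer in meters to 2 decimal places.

0.01 meters

Truncating at 7 decimal places can drop up to a full unit in the last place, so the latitude may be off by as much as 1e-07°.
Along the meridian that is 1e-07° × 111699 m/° = 0.0111699 m.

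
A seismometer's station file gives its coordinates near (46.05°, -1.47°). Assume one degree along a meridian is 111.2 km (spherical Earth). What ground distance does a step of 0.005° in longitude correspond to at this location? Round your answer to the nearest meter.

386 meters

0.005° of longitude at 46.05° is 0.005 × 111200 × cos 46.05° ≈ 0.005 × 77176.2 = 385.881 m.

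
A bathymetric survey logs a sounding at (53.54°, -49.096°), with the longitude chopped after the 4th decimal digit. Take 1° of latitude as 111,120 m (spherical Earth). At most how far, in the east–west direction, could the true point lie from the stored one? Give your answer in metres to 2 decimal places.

6.60 metres

Truncating at 4 decimal places can drop up to a full unit in the last place, so the longitude may be off by as much as 0.0001°.
One degree of longitude at 53.54° is 111120 × cos 53.54° ≈ 111120 × 0.5943 = 66034.3 m.
Maximum E–W displacement: 0.0001 × 66034.3 = 6.60343 m.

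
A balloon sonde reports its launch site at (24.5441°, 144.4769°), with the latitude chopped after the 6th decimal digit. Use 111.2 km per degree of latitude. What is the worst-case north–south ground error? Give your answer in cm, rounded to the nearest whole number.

11 cm

Truncating at 6 decimal places can drop up to a full unit in the last place, so the latitude may be off by as much as 1e-06°.
North–south distance: 1e-06° × 111200 m/° = 0.1112 m.
That is 0.1112 m = 11.12 cm.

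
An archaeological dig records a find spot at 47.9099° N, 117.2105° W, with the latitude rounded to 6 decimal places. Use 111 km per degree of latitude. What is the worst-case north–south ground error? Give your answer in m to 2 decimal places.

Rounding to 6 decimal places leaves the latitude within ±5e-07° of the true value.
So the N–S error is at most 5e-07 × 111000 = 0.0555 m.

0.06 m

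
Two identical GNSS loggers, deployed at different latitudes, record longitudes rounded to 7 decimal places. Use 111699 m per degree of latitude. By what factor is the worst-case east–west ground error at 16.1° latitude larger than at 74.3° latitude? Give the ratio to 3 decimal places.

3.551

Rounding to 7 decimal places leaves the longitude within ±5e-08° of the true value.
At 16.1°: 5e-08° × 111699 × cos 16.1° = 5e-08 × 111699 × 0.9608 ≈ 0.0053659 m.
At 74.3°: 5e-08° × 111699 × cos 74.3° = 5e-08 × 111699 × 0.2706 ≈ 0.0015113 m.
Ratio: 0.0053659 / 0.0015113 = cos 16.1° / cos 74.3° ≈ 3.5505.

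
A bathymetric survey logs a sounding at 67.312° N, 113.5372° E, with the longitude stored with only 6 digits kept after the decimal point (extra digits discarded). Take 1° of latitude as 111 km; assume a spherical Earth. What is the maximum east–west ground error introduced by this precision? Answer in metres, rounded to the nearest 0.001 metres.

0.043 metres

Truncating at 6 decimal places can drop up to a full unit in the last place, so the longitude may be off by as much as 1e-06°.
At latitude 67.312° a degree of longitude spans 111000 m × cos 67.312° = 111000 × 0.3857 ≈ 42814.1 m.
Maximum E–W displacement: 1e-06 × 42814.1 = 0.0428141 m.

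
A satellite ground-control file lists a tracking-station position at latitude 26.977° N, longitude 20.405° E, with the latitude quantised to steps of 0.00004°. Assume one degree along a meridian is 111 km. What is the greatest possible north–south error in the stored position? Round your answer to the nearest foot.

With a 0.00004° grid the true value lies within half a step, ±0.00004°/2 = ±2e-05°, of the stored one.
So the N–S error is at most 2e-05 × 111000 = 2.22 m.
In feet: 2.22 m ÷ 0.3048 ≈ 7.2835 ft.

7 feet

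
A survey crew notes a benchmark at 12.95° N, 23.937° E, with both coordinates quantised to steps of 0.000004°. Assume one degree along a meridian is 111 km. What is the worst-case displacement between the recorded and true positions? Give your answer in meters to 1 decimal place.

0.3 meters

With a 0.000004° grid the true value lies within half a step, ±0.000004°/2 = ±2e-06°, of the stored one.
N–S: 2e-06° × 111000 m/° = 0.222 m.
E–W at 12.95°: 2e-06° × 111000 × cos 12.95° = 2e-06 × 111000 × 0.9746 ≈ 0.216354 m.
Worst case both components are at the extreme and orthogonal: √(0.222² + 0.216354²) ≈ 0.309989 m.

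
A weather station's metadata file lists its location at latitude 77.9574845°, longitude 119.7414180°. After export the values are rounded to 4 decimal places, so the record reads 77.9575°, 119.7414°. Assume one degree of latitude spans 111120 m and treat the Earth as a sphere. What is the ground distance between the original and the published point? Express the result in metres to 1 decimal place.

1.8 metres

Δlat = 77.9574845 − 77.9575 = -0.0000155°; Δlon = 119.7414180 − 119.7414 = +0.0000180°.
N–S: -0.0000155° × 111120 m/° = -1.72236 m.
East–west at this latitude: 0.0000180° × 111120 × cos 77.9575° ≈ 0.0000180 × 23183.8 = 0.417308 m.
Hypotenuse of the two orthogonal shifts: √(1.72236² + 0.417308²) = 1.77219 m.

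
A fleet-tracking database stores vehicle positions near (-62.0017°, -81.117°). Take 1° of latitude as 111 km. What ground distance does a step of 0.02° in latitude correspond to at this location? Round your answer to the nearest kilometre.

Along a meridian 0.02° is 0.02 × 111000 = 2220 m.
That is 2220 m = 2.22 km.

2 kilometres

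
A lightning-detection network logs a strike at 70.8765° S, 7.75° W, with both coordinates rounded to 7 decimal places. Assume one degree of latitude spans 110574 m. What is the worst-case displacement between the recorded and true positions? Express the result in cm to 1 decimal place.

Rounding to 7 decimal places leaves each coordinate within ±5e-08° of the true value.
N–S: 5e-08° × 110574 m/° = 0.0055287 m.
Longitude error → 5e-08 × 110574 × cos 70.8765° = 5e-08 × 110574 × 0.3276 ≈ 0.00181123 m.
Worst case both components are at the extreme and orthogonal: √(0.0055287² + 0.00181123²) ≈ 0.00581782 m.
That is 0.00581782 m = 0.58178 cm.

0.6 cm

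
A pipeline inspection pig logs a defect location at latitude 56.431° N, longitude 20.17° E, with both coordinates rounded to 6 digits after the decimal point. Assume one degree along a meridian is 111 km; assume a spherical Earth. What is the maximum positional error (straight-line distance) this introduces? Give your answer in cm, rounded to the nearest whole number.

Rounding to 6 decimal places leaves each coordinate within ±5e-07° of the true value.
North–south component: 5e-07° × 111000 = 0.0555 m.
E–W at 56.431°: 5e-07° × 111000 × cos 56.431° = 5e-07 × 111000 × 0.5529 ≈ 0.0306882 m.
The two errors are perpendicular, so the maximum displacement is √(0.0555² + 0.0306882²) ≈ 0.0634194 m.
That is 0.0634194 m = 6.3419 cm.

6 cm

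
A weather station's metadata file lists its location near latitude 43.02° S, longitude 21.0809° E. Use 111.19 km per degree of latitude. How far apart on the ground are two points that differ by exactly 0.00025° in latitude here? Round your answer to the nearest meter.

28 meters

0.00025° × 111190 m/° = 27.7975 m.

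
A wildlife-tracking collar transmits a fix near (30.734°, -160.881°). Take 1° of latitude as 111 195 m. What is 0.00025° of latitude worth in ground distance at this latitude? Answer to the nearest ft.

0.00025° × 111195 m/° = 27.7988 m.
Converting: 27.7988 m × 3.2808 ft/m ≈ 91.203 ft.

91 ft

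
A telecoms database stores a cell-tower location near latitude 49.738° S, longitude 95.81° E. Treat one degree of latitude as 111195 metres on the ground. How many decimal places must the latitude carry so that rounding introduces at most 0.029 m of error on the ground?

One degree of latitude covers 111195 m.
N decimal places → at most half a unit in the last place, 0.5 × 10⁻ᴺ° = 111195/2 × 10⁻ᴺ m.
Need 0.5 × 111195 × 10⁻ᴺ ≤ 0.029 → 10⁻ᴺ ≤ 5.216e-07, so N ≥ 6.28.
At 6 places the error can reach 0.0556 m, but 7 places keeps it to 0.00556 m.

7 decimal places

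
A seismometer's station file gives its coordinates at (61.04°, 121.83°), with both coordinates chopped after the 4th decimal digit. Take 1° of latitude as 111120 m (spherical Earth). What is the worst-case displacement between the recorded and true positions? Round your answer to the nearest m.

12 m

Truncating at 4 decimal places can drop up to a full unit in the last place, so each coordinate may be off by as much as 0.0001°.
N–S: 0.0001° × 111120 m/° = 11.112 m.
East–west component at 61.04°: 0.0001° × 111120 × cos 61.04° ≈ 0.0001 × 53804.2 ≈ 5.38042 m.
Worst case both components are at the extreme and orthogonal: √(11.112² + 5.38042²) ≈ 12.3461 m.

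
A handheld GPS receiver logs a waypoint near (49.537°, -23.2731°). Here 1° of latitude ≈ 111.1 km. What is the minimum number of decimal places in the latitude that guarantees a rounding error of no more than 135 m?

One degree of latitude covers 111100 m.
Rounding to N decimal places gives at most 0.5 × 10⁻ᴺ degrees of error, i.e. 0.5 × 10⁻ᴺ × 111100 m.
Need 0.5 × 111100 × 10⁻ᴺ ≤ 135 → 10⁻ᴺ ≤ 2.430e-03, so N ≥ 2.61.
At 2 places the error can reach 556 m, but 3 places keeps it to 55.6 m.

3 decimal places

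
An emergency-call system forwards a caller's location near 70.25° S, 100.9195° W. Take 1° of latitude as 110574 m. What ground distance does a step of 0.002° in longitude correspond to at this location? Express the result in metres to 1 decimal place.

One degree of longitude here spans 110574 × cos 70.25° = 110574 × 0.3379 ≈ 37364.8 m; 0.002° of that is 74.7296 m.

74.7 metres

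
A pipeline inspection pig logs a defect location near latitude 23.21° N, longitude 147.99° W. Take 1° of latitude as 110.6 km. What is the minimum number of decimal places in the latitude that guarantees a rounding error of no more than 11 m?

4

One degree of latitude covers 110600 m.
Rounding to N decimal places gives at most 0.5 × 10⁻ᴺ degrees of error, i.e. 0.5 × 10⁻ᴺ × 110600 m.
Setting 55300 × 10⁻ᴺ ≤ 11 gives 10ᴺ ≥ 5027, i.e. N ≥ 3.70.
So 4 decimal places suffice (5.53 m); 3 would allow up to 55.3 m.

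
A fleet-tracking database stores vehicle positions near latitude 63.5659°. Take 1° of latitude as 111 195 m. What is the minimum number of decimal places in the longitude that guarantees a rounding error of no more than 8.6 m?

At 63.5659° one degree of longitude covers 111195 × cos 63.5659° ≈ 111195 × 0.4452 ≈ 49500.5 m.
N decimal places → at most half a unit in the last place, 0.5 × 10⁻ᴺ° = 49500.5/2 × 10⁻ᴺ m.
Need 0.5 × 49500.5 × 10⁻ᴺ ≤ 8.6 → 10⁻ᴺ ≤ 3.475e-04, so N ≥ 3.46.
So 4 decimal places suffice (2.48 m); 3 would allow up to 24.8 m.

4 decimal places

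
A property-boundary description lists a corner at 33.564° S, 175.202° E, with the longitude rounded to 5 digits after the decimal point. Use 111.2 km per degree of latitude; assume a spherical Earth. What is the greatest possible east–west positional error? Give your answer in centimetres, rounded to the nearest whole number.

46 centimetres

Rounding to 5 decimal places leaves the longitude within ±5e-06° of the true value.
One degree of longitude at 33.564° is 111200 × cos 33.564° ≈ 111200 × 0.8333 = 92659.5 m.
East–west error: 5e-06° × 92659.5 m/° ≈ 0.463297 m.
That is 0.463297 m = 46.33 cm.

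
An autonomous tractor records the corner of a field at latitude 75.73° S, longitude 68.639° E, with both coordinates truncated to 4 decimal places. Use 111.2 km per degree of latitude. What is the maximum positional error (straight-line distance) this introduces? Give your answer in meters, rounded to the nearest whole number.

Truncating at 4 decimal places can drop up to a full unit in the last place, so each coordinate may be off by as much as 0.0001°.
N–S: 0.0001° × 111200 m/° = 11.12 m.
E–W at 75.73°: 0.0001° × 111200 × cos 75.73° = 0.0001 × 111200 × 0.2465 ≈ 2.74099 m.
Worst case both components are at the extreme and orthogonal: √(11.12² + 2.74099²) ≈ 11.4528 m.

11 meters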